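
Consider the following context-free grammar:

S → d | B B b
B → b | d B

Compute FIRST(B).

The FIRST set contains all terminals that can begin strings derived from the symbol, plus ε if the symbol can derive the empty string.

We compute FIRST(B) using the standard algorithm.
FIRST(B) = {b, d}
FIRST(S) = {b, d}
Therefore, FIRST(B) = {b, d}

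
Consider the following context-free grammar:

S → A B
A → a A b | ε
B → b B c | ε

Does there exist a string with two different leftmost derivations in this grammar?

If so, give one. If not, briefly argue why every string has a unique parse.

No - every string in the language has a unique leftmost derivation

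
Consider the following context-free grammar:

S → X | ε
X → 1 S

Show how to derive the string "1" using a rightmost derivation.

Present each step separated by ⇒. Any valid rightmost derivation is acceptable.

S ⇒ X ⇒ 1 S ⇒ 1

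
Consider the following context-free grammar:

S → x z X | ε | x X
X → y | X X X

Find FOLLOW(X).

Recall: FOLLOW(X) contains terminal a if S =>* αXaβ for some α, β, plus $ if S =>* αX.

We compute FOLLOW(X) using the standard algorithm.
FOLLOW(S) starts with {$}.
FIRST(S) = {x, ε}
FIRST(X) = {y}
FOLLOW(S) = {$}
FOLLOW(X) = {$, y}
Therefore, FOLLOW(X) = {$, y}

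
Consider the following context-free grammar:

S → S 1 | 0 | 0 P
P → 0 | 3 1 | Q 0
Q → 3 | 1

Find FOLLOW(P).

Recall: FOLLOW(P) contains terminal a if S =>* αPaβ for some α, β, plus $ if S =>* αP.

We compute FOLLOW(P) using the standard algorithm.
FOLLOW(S) starts with {$}.
FIRST(P) = {0, 1, 3}
FIRST(Q) = {1, 3}
FIRST(S) = {0}
FOLLOW(P) = {$, 1}
FOLLOW(Q) = {0}
FOLLOW(S) = {$, 1}
Therefore, FOLLOW(P) = {$, 1}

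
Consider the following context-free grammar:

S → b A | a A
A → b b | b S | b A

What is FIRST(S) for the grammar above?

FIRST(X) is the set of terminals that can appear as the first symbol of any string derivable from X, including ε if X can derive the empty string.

We compute FIRST(S) using the standard algorithm.
FIRST(A) = {b}
FIRST(S) = {a, b}
Therefore, FIRST(S) = {a, b}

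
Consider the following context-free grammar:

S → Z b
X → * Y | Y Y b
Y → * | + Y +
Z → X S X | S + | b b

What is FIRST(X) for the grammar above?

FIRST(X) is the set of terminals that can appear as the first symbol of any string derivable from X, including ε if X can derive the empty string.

We compute FIRST(X) using the standard algorithm.
FIRST(S) = {*, +, b}
FIRST(X) = {*, +}
FIRST(Y) = {*, +}
FIRST(Z) = {*, +, b}
Therefore, FIRST(X) = {*, +}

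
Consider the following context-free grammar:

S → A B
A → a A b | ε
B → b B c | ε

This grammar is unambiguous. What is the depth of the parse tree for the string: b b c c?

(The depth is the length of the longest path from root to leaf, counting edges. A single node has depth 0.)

4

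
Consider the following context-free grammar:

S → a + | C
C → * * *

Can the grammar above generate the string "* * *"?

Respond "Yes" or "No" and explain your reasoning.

Yes - a valid derivation exists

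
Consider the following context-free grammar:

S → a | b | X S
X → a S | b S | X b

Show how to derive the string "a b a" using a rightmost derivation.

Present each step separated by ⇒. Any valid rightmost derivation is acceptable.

S ⇒ X S ⇒ X a ⇒ a S a ⇒ a b a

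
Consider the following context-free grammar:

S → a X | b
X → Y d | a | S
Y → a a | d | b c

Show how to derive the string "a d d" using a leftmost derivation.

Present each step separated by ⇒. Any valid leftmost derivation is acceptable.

S ⇒ a X ⇒ a Y d ⇒ a d d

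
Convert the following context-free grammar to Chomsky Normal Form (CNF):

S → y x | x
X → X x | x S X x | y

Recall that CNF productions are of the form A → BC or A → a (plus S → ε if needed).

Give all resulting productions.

TY → y; TX → x; S → x; X → y; S → TY TX; X → X TX; X → TX X0; X0 → S X1; X1 → X TX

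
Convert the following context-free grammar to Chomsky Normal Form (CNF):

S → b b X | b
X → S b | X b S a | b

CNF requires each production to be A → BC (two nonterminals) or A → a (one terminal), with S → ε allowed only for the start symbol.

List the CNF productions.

TB → b; S → b; TA → a; X → b; S → TB X0; X0 → TB X; X → S TB; X → X X1; X1 → TB X2; X2 → S TA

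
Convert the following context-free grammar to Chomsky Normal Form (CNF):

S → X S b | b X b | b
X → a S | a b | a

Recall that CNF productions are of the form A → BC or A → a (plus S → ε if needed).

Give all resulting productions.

TB → b; S → b; TA → a; X → a; S → X X0; X0 → S TB; S → TB X1; X1 → X TB; X → TA S; X → TA TB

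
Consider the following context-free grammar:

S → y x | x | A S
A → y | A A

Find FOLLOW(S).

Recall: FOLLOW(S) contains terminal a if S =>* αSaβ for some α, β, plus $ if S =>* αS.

We compute FOLLOW(S) using the standard algorithm.
FOLLOW(S) starts with {$}.
FIRST(A) = {y}
FIRST(S) = {x, y}
FOLLOW(A) = {x, y}
FOLLOW(S) = {$}
Therefore, FOLLOW(S) = {$}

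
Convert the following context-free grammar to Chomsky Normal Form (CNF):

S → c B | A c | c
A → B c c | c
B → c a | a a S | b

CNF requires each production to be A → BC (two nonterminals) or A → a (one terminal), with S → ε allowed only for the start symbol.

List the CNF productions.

TC → c; S → c; A → c; TA → a; B → b; S → TC B; S → A TC; A → B X0; X0 → TC TC; B → TC TA; B → TA X1; X1 → TA S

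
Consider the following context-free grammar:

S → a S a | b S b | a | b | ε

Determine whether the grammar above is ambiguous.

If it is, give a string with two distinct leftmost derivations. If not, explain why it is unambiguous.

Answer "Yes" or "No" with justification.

No - the grammar is unambiguous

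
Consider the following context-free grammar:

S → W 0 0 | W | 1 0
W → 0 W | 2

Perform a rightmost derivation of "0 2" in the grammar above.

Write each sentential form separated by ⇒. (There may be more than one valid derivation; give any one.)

S ⇒ W ⇒ 0 W ⇒ 0 2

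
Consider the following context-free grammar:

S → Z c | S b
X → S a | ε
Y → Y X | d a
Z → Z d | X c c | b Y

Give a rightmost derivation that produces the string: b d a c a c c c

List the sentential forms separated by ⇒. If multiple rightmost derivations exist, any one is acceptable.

S ⇒ Z c ⇒ X c c c ⇒ S a c c c ⇒ Z c a c c c ⇒ b Y c a c c c ⇒ b d a c a c c c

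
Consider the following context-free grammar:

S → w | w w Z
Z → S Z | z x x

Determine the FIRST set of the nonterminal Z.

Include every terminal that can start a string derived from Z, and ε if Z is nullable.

We compute FIRST(Z) using the standard algorithm.
FIRST(S) = {w}
FIRST(Z) = {w, z}
Therefore, FIRST(Z) = {w, z}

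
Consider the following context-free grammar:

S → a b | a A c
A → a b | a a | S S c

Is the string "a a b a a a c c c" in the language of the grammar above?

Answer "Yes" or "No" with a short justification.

Yes - a valid derivation exists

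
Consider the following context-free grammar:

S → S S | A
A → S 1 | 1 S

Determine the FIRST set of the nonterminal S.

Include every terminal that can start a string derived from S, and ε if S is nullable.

We compute FIRST(S) using the standard algorithm.
FIRST(A) = {1}
FIRST(S) = {1}
Therefore, FIRST(S) = {1}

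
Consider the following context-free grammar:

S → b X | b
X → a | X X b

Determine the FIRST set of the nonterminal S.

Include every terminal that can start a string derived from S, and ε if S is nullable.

We compute FIRST(S) using the standard algorithm.
FIRST(S) = {b}
FIRST(X) = {a}
Therefore, FIRST(S) = {b}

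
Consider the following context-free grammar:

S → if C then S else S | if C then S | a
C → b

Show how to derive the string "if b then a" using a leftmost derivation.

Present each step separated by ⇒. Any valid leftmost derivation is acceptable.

S ⇒ if C then S ⇒ if b then S ⇒ if b then a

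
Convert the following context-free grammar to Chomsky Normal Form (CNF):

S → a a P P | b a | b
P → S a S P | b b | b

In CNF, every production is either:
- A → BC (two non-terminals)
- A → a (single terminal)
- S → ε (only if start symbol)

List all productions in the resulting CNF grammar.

TA → a; TB → b; S → b; P → b; S → TA X0; X0 → TA X1; X1 → P P; S → TB TA; P → S X2; X2 → TA X3; X3 → S P; P → TB TB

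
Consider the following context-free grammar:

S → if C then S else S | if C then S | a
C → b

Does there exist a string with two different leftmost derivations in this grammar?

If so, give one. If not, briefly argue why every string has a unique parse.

Yes - the string 'if b then if b then if b then a else a else a' has two distinct leftmost derivations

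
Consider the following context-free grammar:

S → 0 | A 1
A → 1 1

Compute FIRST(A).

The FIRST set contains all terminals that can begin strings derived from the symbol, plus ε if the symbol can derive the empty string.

We compute FIRST(A) using the standard algorithm.
FIRST(A) = {1}
FIRST(S) = {0, 1}
Therefore, FIRST(A) = {1}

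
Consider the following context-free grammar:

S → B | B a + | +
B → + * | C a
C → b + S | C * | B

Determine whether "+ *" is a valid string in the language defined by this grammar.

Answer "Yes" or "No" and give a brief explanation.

Yes - a valid derivation exists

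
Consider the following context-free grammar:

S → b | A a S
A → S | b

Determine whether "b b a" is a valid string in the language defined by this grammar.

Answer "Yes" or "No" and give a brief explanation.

No - no valid derivation exists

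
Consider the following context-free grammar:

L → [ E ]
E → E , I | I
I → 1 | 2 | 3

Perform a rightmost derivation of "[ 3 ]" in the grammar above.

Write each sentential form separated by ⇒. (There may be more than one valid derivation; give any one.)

L ⇒ [ E ] ⇒ [ I ] ⇒ [ 3 ]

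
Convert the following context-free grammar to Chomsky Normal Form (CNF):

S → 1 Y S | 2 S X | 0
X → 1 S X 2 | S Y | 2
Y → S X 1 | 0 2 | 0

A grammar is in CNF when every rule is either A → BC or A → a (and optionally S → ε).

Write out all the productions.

T1 → 1; T2 → 2; S → 0; X → 2; T0 → 0; Y → 0; S → T1 X0; X0 → Y S; S → T2 X1; X1 → S X; X → T1 X2; X2 → S X3; X3 → X T2; X → S Y; Y → S X4; X4 → X T1; Y → T0 T2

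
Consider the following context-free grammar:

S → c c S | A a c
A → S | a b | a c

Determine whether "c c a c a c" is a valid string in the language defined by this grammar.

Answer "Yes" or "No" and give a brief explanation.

Yes - a valid derivation exists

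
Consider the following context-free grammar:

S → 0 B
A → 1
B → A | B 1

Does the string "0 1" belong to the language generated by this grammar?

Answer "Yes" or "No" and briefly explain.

Yes - a valid derivation exists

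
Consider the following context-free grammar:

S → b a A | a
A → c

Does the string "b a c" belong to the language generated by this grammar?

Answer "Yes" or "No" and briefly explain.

Yes - a valid derivation exists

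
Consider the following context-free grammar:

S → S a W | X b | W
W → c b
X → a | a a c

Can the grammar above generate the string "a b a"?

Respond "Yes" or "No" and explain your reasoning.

No - no valid derivation exists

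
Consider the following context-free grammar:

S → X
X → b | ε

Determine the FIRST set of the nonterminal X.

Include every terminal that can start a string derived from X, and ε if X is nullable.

We compute FIRST(X) using the standard algorithm.
FIRST(S) = {b, ε}
FIRST(X) = {b, ε}
Therefore, FIRST(X) = {b, ε}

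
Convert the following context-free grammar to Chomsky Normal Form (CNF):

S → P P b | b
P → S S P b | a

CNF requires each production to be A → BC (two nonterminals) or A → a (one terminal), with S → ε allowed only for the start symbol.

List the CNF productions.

TB → b; S → b; P → a; S → P X0; X0 → P TB; P → S X1; X1 → S X2; X2 → P TB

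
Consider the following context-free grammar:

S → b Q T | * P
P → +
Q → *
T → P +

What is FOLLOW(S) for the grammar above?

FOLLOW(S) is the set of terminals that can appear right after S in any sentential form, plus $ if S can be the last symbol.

We compute FOLLOW(S) using the standard algorithm.
FOLLOW(S) starts with {$}.
FIRST(P) = {+}
FIRST(Q) = {*}
FIRST(S) = {*, b}
FIRST(T) = {+}
FOLLOW(P) = {$, +}
FOLLOW(Q) = {+}
FOLLOW(S) = {$}
FOLLOW(T) = {$}
Therefore, FOLLOW(S) = {$}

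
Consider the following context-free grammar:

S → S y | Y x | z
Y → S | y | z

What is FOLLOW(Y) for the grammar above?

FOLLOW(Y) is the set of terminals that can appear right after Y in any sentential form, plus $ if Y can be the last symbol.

We compute FOLLOW(Y) using the standard algorithm.
FOLLOW(S) starts with {$}.
FIRST(S) = {y, z}
FIRST(Y) = {y, z}
FOLLOW(S) = {$, x, y}
FOLLOW(Y) = {x}
Therefore, FOLLOW(Y) = {x}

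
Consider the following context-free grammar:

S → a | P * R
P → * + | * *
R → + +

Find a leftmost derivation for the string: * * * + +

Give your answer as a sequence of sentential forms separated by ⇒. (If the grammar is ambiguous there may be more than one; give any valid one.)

S ⇒ P * R ⇒ * * * R ⇒ * * * + +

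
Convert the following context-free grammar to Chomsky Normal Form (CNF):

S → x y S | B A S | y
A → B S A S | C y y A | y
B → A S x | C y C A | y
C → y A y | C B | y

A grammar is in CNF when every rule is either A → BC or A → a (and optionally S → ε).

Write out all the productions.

TX → x; TY → y; S → y; A → y; B → y; C → y; S → TX X0; X0 → TY S; S → B X1; X1 → A S; A → B X2; X2 → S X3; X3 → A S; A → C X4; X4 → TY X5; X5 → TY A; B → A X6; X6 → S TX; B → C X7; X7 → TY X8; X8 → C A; C → TY X9; X9 → A TY; C → C B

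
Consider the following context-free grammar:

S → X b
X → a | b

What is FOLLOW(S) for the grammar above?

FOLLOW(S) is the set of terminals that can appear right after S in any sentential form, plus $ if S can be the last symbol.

We compute FOLLOW(S) using the standard algorithm.
FOLLOW(S) starts with {$}.
FIRST(S) = {a, b}
FIRST(X) = {a, b}
FOLLOW(S) = {$}
FOLLOW(X) = {b}
Therefore, FOLLOW(S) = {$}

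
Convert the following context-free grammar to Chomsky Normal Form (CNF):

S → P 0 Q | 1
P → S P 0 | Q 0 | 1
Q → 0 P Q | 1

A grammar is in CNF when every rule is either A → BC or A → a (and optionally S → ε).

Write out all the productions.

T0 → 0; S → 1; P → 1; Q → 1; S → P X0; X0 → T0 Q; P → S X1; X1 → P T0; P → Q T0; Q → T0 X2; X2 → P Q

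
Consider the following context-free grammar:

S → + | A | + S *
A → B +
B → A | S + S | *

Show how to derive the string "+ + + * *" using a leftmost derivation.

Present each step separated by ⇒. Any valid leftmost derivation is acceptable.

S ⇒ + S * ⇒ + + S * * ⇒ + + + * *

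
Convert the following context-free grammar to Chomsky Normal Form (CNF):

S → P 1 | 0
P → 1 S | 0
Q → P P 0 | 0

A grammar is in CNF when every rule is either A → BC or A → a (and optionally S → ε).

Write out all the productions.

T1 → 1; S → 0; P → 0; T0 → 0; Q → 0; S → P T1; P → T1 S; Q → P X0; X0 → P T0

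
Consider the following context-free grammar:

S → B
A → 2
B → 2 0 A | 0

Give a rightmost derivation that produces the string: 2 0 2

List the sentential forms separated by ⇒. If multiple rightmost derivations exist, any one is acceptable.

S ⇒ B ⇒ 2 0 A ⇒ 2 0 2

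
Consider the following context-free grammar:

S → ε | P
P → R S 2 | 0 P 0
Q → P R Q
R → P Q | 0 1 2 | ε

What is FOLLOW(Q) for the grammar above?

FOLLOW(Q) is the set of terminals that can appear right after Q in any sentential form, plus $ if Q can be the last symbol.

We compute FOLLOW(Q) using the standard algorithm.
FOLLOW(S) starts with {$}.
FIRST(P) = {0, 2}
FIRST(Q) = {0, 2}
FIRST(R) = {0, 2, ε}
FIRST(S) = {0, 2, ε}
FOLLOW(P) = {$, 0, 2}
FOLLOW(Q) = {0, 2}
FOLLOW(R) = {0, 2}
FOLLOW(S) = {$, 2}
Therefore, FOLLOW(Q) = {0, 2}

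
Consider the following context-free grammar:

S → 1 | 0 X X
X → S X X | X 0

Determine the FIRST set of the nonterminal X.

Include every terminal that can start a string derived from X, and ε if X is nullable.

We compute FIRST(X) using the standard algorithm.
FIRST(S) = {0, 1}
FIRST(X) = {0, 1}
Therefore, FIRST(X) = {0, 1}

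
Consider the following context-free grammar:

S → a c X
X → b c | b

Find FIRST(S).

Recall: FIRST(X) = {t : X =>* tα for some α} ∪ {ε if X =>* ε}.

We compute FIRST(S) using the standard algorithm.
FIRST(S) = {a}
FIRST(X) = {b}
Therefore, FIRST(S) = {a}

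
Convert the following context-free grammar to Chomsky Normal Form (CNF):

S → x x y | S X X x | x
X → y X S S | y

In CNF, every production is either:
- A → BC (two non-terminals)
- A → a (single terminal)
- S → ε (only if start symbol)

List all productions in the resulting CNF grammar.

TX → x; TY → y; S → x; X → y; S → TX X0; X0 → TX TY; S → S X1; X1 → X X2; X2 → X TX; X → TY X3; X3 → X X4; X4 → S S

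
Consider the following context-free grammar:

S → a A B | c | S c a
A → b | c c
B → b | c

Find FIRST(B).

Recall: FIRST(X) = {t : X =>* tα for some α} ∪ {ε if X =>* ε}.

We compute FIRST(B) using the standard algorithm.
FIRST(A) = {b, c}
FIRST(B) = {b, c}
FIRST(S) = {a, c}
Therefore, FIRST(B) = {b, c}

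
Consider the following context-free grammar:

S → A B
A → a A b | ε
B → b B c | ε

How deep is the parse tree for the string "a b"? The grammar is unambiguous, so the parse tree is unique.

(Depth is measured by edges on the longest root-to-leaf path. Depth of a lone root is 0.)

3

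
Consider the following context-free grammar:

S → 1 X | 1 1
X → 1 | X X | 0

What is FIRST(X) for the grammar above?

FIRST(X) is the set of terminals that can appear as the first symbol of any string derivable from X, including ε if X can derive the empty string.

We compute FIRST(X) using the standard algorithm.
FIRST(S) = {1}
FIRST(X) = {0, 1}
Therefore, FIRST(X) = {0, 1}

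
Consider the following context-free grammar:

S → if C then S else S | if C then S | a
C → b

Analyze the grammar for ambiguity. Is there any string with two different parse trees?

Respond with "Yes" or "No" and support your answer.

Yes - the string 'if b then if b then if b then a else a' has two distinct parse trees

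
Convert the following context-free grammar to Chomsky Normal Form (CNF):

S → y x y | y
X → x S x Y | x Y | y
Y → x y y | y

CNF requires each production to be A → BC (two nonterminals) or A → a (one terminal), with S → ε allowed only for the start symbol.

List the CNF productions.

TY → y; TX → x; S → y; X → y; Y → y; S → TY X0; X0 → TX TY; X → TX X1; X1 → S X2; X2 → TX Y; X → TX Y; Y → TX X3; X3 → TY TY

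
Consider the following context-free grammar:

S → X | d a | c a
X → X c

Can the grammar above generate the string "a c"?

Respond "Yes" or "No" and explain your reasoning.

No - no valid derivation exists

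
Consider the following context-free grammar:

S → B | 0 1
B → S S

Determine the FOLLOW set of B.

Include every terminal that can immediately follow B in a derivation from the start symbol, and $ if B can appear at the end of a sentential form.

We compute FOLLOW(B) using the standard algorithm.
FOLLOW(S) starts with {$}.
FIRST(B) = {0}
FIRST(S) = {0}
FOLLOW(B) = {$, 0}
FOLLOW(S) = {$, 0}
Therefore, FOLLOW(B) = {$, 0}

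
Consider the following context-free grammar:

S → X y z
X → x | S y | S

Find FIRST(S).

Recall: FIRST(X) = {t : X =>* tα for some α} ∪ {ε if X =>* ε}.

We compute FIRST(S) using the standard algorithm.
FIRST(S) = {x}
FIRST(X) = {x}
Therefore, FIRST(S) = {x}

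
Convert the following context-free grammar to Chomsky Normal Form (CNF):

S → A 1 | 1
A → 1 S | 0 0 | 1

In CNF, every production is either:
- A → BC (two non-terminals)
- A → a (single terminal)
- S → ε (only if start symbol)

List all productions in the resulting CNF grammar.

T1 → 1; S → 1; T0 → 0; A → 1; S → A T1; A → T1 S; A → T0 T0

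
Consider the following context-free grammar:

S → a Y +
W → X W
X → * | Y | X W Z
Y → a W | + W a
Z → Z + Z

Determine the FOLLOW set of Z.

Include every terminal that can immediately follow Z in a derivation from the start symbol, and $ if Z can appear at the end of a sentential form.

We compute FOLLOW(Z) using the standard algorithm.
FOLLOW(S) starts with {$}.
FIRST(S) = {a}
FIRST(W) = {*, +, a}
FIRST(X) = {*, +, a}
FIRST(Y) = {+, a}
FIRST(Z) = {}
FOLLOW(S) = {$}
FOLLOW(W) = {*, +, a}
FOLLOW(X) = {*, +, a}
FOLLOW(Y) = {*, +, a}
FOLLOW(Z) = {*, +, a}
Therefore, FOLLOW(Z) = {*, +, a}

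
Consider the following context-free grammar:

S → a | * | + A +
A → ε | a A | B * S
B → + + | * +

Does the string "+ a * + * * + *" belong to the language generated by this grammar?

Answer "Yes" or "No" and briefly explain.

No - no valid derivation exists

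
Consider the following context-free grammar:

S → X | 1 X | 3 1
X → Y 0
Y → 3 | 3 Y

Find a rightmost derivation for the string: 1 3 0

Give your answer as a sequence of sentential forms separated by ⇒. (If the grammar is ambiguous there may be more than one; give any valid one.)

S ⇒ 1 X ⇒ 1 Y 0 ⇒ 1 3 0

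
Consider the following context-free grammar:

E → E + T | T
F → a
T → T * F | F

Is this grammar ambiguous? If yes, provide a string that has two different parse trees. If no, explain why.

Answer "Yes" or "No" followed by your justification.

No - the grammar is unambiguous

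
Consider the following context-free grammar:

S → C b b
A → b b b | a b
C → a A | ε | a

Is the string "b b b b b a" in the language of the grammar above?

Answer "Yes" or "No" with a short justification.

No - no valid derivation exists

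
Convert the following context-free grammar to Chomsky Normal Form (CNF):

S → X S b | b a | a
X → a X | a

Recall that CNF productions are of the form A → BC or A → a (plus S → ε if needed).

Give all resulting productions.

TB → b; TA → a; S → a; X → a; S → X X0; X0 → S TB; S → TB TA; X → TA X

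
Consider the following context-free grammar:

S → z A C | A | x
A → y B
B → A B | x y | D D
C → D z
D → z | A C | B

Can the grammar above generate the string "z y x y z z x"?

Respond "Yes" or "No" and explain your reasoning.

No - no valid derivation exists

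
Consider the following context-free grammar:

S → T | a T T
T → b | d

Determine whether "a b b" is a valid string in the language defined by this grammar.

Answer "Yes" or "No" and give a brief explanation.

Yes - a valid derivation exists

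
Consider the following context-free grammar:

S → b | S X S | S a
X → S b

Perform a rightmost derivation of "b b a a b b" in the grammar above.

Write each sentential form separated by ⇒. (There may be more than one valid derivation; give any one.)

S ⇒ S X S ⇒ S X b ⇒ S S b b ⇒ S S a b b ⇒ S S a a b b ⇒ S b a a b b ⇒ b b a a b b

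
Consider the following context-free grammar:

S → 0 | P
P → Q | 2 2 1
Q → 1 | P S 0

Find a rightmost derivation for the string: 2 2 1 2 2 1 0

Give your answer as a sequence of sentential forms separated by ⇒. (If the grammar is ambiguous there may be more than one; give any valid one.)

S ⇒ P ⇒ Q ⇒ P S 0 ⇒ P P 0 ⇒ P 2 2 1 0 ⇒ 2 2 1 2 2 1 0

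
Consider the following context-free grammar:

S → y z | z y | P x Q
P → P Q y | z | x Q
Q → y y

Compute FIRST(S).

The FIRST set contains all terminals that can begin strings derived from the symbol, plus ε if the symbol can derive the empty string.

We compute FIRST(S) using the standard algorithm.
FIRST(P) = {x, z}
FIRST(Q) = {y}
FIRST(S) = {x, y, z}
Therefore, FIRST(S) = {x, y, z}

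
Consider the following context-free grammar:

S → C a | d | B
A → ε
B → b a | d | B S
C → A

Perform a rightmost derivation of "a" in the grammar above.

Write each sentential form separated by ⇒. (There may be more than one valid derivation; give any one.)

S ⇒ C a ⇒ A a ⇒ a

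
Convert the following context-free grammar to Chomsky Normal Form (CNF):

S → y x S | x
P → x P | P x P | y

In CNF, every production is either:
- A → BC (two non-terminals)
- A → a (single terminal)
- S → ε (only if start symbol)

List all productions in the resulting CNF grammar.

TY → y; TX → x; S → x; P → y; S → TY X0; X0 → TX S; P → TX P; P → P X1; X1 → TX P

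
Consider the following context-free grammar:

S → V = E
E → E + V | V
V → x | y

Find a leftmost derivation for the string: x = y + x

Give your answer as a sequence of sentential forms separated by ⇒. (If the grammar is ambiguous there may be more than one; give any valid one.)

S ⇒ V = E ⇒ x = E ⇒ x = E + V ⇒ x = V + V ⇒ x = y + V ⇒ x = y + x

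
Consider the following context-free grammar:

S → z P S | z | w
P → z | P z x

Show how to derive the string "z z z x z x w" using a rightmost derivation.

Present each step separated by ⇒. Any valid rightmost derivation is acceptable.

S ⇒ z P S ⇒ z P w ⇒ z P z x w ⇒ z P z x z x w ⇒ z z z x z x w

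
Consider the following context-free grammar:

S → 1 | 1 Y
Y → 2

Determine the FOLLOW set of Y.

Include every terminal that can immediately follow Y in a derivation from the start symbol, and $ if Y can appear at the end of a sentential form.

We compute FOLLOW(Y) using the standard algorithm.
FOLLOW(S) starts with {$}.
FIRST(S) = {1}
FIRST(Y) = {2}
FOLLOW(S) = {$}
FOLLOW(Y) = {$}
Therefore, FOLLOW(Y) = {$}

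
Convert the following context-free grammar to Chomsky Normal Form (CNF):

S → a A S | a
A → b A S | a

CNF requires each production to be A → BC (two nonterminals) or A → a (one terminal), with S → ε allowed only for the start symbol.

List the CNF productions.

TA → a; S → a; TB → b; A → a; S → TA X0; X0 → A S; A → TB X1; X1 → A S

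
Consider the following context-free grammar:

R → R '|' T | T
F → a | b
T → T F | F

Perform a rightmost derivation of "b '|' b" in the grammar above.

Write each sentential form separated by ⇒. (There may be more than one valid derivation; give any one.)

R ⇒ R '|' T ⇒ R '|' F ⇒ R '|' b ⇒ T '|' b ⇒ F '|' b ⇒ b '|' b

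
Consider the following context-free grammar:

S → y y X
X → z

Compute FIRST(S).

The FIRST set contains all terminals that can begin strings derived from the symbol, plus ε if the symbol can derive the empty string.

We compute FIRST(S) using the standard algorithm.
FIRST(S) = {y}
FIRST(X) = {z}
Therefore, FIRST(S) = {y}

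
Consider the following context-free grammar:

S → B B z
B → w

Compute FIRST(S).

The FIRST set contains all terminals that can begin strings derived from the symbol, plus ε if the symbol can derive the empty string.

We compute FIRST(S) using the standard algorithm.
FIRST(B) = {w}
FIRST(S) = {w}
Therefore, FIRST(S) = {w}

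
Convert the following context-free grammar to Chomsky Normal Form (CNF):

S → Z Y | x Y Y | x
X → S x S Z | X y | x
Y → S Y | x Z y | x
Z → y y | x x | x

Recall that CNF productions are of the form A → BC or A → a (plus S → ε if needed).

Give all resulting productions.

TX → x; S → x; TY → y; X → x; Y → x; Z → x; S → Z Y; S → TX X0; X0 → Y Y; X → S X1; X1 → TX X2; X2 → S Z; X → X TY; Y → S Y; Y → TX X3; X3 → Z TY; Z → TY TY; Z → TX TX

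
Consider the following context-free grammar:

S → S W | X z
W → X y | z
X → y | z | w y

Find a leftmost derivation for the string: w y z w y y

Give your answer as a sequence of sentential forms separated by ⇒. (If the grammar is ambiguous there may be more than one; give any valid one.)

S ⇒ S W ⇒ X z W ⇒ w y z W ⇒ w y z X y ⇒ w y z w y y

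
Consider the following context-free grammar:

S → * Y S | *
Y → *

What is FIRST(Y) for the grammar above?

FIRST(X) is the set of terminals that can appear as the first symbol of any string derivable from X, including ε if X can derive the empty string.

We compute FIRST(Y) using the standard algorithm.
FIRST(S) = {*}
FIRST(Y) = {*}
Therefore, FIRST(Y) = {*}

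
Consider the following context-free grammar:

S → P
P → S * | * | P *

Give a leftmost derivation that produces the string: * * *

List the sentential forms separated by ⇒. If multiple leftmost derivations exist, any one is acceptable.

S ⇒ P ⇒ S * ⇒ P * ⇒ P * * ⇒ * * *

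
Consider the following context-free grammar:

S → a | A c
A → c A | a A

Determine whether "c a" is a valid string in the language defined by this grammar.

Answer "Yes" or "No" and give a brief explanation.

No - no valid derivation exists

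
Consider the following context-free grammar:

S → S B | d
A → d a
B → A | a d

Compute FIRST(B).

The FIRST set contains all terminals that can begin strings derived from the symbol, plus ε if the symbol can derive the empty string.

We compute FIRST(B) using the standard algorithm.
FIRST(A) = {d}
FIRST(B) = {a, d}
FIRST(S) = {d}
Therefore, FIRST(B) = {a, d}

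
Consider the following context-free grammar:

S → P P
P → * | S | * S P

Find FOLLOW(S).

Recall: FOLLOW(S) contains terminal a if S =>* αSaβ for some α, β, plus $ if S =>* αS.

We compute FOLLOW(S) using the standard algorithm.
FOLLOW(S) starts with {$}.
FIRST(P) = {*}
FIRST(S) = {*}
FOLLOW(P) = {$, *}
FOLLOW(S) = {$, *}
Therefore, FOLLOW(S) = {$, *}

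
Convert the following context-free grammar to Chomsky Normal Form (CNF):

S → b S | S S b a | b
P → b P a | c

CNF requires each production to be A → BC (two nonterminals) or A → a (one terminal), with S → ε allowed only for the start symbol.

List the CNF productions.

TB → b; TA → a; S → b; P → c; S → TB S; S → S X0; X0 → S X1; X1 → TB TA; P → TB X2; X2 → P TA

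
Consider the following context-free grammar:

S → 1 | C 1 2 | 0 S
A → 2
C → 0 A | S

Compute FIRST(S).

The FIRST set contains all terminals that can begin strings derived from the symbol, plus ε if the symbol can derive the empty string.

We compute FIRST(S) using the standard algorithm.
FIRST(A) = {2}
FIRST(C) = {0, 1}
FIRST(S) = {0, 1}
Therefore, FIRST(S) = {0, 1}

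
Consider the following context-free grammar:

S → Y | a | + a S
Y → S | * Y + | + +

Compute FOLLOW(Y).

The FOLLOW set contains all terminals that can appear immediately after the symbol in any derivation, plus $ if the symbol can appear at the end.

We compute FOLLOW(Y) using the standard algorithm.
FOLLOW(S) starts with {$}.
FIRST(S) = {*, +, a}
FIRST(Y) = {*, +, a}
FOLLOW(S) = {$, +}
FOLLOW(Y) = {$, +}
Therefore, FOLLOW(Y) = {$, +}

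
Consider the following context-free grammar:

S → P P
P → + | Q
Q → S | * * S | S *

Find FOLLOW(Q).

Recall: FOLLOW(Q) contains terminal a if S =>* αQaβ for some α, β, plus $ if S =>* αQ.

We compute FOLLOW(Q) using the standard algorithm.
FOLLOW(S) starts with {$}.
FIRST(P) = {*, +}
FIRST(Q) = {*, +}
FIRST(S) = {*, +}
FOLLOW(P) = {$, *, +}
FOLLOW(Q) = {$, *, +}
FOLLOW(S) = {$, *, +}
Therefore, FOLLOW(Q) = {$, *, +}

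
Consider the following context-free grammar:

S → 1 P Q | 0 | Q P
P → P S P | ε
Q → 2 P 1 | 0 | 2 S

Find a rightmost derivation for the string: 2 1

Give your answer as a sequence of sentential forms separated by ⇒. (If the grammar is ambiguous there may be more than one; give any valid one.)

S ⇒ Q P ⇒ Q ⇒ 2 P 1 ⇒ 2 1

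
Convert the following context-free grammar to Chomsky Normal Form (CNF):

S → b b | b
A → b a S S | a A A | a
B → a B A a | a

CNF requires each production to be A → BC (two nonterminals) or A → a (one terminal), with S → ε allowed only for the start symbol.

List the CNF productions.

TB → b; S → b; TA → a; A → a; B → a; S → TB TB; A → TB X0; X0 → TA X1; X1 → S S; A → TA X2; X2 → A A; B → TA X3; X3 → B X4; X4 → A TA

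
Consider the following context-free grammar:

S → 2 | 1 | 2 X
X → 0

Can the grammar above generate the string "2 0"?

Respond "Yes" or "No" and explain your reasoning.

Yes - a valid derivation exists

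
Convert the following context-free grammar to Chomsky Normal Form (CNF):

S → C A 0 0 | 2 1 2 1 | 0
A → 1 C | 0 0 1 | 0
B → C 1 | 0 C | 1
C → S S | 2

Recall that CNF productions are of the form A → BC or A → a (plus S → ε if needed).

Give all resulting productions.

T0 → 0; T2 → 2; T1 → 1; S → 0; A → 0; B → 1; C → 2; S → C X0; X0 → A X1; X1 → T0 T0; S → T2 X2; X2 → T1 X3; X3 → T2 T1; A → T1 C; A → T0 X4; X4 → T0 T1; B → C T1; B → T0 C; C → S S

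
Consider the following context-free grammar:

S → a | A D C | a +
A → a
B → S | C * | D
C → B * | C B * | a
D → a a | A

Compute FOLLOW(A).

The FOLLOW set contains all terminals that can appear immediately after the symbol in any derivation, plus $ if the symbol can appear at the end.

We compute FOLLOW(A) using the standard algorithm.
FOLLOW(S) starts with {$}.
FIRST(A) = {a}
FIRST(B) = {a}
FIRST(C) = {a}
FIRST(D) = {a}
FIRST(S) = {a}
FOLLOW(A) = {*, a}
FOLLOW(B) = {*}
FOLLOW(C) = {$, *, a}
FOLLOW(D) = {*, a}
FOLLOW(S) = {$, *}
Therefore, FOLLOW(A) = {*, a}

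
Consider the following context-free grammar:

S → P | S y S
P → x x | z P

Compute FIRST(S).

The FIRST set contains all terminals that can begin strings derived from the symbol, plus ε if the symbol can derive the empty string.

We compute FIRST(S) using the standard algorithm.
FIRST(P) = {x, z}
FIRST(S) = {x, z}
Therefore, FIRST(S) = {x, z}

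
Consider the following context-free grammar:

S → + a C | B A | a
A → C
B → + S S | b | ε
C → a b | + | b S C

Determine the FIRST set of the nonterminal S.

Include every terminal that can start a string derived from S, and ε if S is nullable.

We compute FIRST(S) using the standard algorithm.
FIRST(A) = {+, a, b}
FIRST(B) = {+, b, ε}
FIRST(C) = {+, a, b}
FIRST(S) = {+, a, b}
Therefore, FIRST(S) = {+, a, b}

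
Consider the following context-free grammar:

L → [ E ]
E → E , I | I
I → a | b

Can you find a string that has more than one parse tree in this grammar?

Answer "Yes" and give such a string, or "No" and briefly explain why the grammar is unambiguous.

No - the grammar is unambiguous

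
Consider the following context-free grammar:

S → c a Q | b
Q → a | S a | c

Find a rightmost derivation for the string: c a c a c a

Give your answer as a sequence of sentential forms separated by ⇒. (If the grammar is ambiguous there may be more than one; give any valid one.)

S ⇒ c a Q ⇒ c a S a ⇒ c a c a Q a ⇒ c a c a c a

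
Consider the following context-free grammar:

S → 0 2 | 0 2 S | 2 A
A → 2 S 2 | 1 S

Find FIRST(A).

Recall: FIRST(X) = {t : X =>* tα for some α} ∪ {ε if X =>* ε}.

We compute FIRST(A) using the standard algorithm.
FIRST(A) = {1, 2}
FIRST(S) = {0, 2}
Therefore, FIRST(A) = {1, 2}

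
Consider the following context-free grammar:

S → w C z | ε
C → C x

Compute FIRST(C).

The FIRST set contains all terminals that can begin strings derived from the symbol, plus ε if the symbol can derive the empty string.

We compute FIRST(C) using the standard algorithm.
FIRST(C) = {}
FIRST(S) = {w, ε}
Therefore, FIRST(C) = {}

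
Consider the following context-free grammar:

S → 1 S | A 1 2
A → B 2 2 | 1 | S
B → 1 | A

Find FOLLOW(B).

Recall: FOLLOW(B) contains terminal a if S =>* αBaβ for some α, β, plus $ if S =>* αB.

We compute FOLLOW(B) using the standard algorithm.
FOLLOW(S) starts with {$}.
FIRST(A) = {1}
FIRST(B) = {1}
FIRST(S) = {1}
FOLLOW(A) = {1, 2}
FOLLOW(B) = {2}
FOLLOW(S) = {$, 1, 2}
Therefore, FOLLOW(B) = {2}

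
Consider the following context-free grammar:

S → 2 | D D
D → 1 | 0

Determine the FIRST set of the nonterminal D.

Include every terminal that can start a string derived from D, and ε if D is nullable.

We compute FIRST(D) using the standard algorithm.
FIRST(D) = {0, 1}
FIRST(S) = {0, 1, 2}
Therefore, FIRST(D) = {0, 1}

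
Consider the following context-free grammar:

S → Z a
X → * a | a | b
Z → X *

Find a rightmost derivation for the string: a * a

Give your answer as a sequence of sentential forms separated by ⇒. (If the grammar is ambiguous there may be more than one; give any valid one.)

S ⇒ Z a ⇒ X * a ⇒ a * a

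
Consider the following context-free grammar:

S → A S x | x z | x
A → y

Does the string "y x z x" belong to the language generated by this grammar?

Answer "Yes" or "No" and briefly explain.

Yes - a valid derivation exists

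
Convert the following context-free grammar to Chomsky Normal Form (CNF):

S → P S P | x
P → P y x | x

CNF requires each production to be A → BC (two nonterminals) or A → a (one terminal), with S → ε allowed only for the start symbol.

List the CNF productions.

S → x; TY → y; TX → x; P → x; S → P X0; X0 → S P; P → P X1; X1 → TY TX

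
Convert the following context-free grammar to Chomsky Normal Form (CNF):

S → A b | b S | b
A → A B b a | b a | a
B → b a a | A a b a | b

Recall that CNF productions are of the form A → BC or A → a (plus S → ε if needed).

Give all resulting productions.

TB → b; S → b; TA → a; A → a; B → b; S → A TB; S → TB S; A → A X0; X0 → B X1; X1 → TB TA; A → TB TA; B → TB X2; X2 → TA TA; B → A X3; X3 → TA X4; X4 → TB TA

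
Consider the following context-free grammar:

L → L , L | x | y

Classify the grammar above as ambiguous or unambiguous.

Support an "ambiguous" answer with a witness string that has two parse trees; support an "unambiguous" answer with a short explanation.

Ambiguous - the string 'x , x , x , x' has two distinct parse trees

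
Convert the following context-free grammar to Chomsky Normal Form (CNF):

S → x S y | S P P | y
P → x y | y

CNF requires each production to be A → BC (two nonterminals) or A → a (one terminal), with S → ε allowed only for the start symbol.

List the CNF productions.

TX → x; TY → y; S → y; P → y; S → TX X0; X0 → S TY; S → S X1; X1 → P P; P → TX TY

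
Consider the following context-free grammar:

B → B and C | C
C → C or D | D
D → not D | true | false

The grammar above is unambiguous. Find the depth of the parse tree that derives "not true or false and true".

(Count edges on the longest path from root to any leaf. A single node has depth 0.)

6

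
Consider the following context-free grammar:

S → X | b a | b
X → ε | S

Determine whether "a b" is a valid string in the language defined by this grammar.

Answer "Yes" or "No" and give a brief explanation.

No - no valid derivation exists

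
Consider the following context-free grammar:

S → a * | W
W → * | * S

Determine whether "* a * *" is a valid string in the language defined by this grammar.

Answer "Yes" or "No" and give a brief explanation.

No - no valid derivation exists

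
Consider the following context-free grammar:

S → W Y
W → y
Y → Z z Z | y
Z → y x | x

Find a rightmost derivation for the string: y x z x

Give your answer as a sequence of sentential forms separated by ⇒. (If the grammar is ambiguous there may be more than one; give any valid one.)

S ⇒ W Y ⇒ W Z z Z ⇒ W Z z x ⇒ W x z x ⇒ y x z x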